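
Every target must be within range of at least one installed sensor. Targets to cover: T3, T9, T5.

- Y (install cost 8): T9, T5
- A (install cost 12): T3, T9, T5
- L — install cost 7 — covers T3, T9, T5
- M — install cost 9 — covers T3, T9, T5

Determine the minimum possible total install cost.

L alone covers T3, T9, T5 — every target.
Total install cost: 7.
No cover costs less than 7.

7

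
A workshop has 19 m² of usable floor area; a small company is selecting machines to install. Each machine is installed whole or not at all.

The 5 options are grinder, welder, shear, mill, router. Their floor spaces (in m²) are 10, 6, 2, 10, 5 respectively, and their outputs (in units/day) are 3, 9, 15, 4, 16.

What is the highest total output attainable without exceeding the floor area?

40

Allowing fractional choices, the relaxed optimum would be about 42.4, but machines are indivisible.
shear + mill + router: floor space 2 + 10 + 5 = 17 ≤ 19, output 15 + 4 + 16 = 35.
welder + shear + router: floor space 6 + 2 + 5 = 13 ≤ 19, output 9 + 15 + 16 = 40.
Best is welder, shear, and router with total output 40.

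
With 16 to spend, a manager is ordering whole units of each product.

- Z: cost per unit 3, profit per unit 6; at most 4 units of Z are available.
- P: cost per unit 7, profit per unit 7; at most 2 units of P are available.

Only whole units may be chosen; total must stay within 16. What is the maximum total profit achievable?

3×Z and 1×P: cost 16 ≤ 16, profit 3·6 + 1·7 = 25.
4×Z: cost 12 ≤ 16, profit 4·6 = 24.
Best is 25.

25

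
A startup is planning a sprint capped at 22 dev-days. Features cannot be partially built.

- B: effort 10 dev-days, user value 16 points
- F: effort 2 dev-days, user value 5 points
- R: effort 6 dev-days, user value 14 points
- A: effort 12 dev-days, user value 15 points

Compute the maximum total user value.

This is a 0-1 knapsack instance.
Allowing fractional choices, the relaxed optimum would be about 40.0, but features are indivisible.
B + F + R: effort 10 + 2 + 6 = 18 ≤ 22, user value 16 + 5 + 14 = 35.
F + R + A: effort 2 + 6 + 12 = 20 ≤ 22, user value 5 + 14 + 15 = 34.
B + A: effort 10 + 12 = 22 ≤ 22, user value 16 + 15 = 31.
Best is B, F, and R with total user value 35.

35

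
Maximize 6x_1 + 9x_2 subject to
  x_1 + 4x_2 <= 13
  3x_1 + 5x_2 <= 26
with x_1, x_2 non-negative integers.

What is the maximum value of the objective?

(x_1,x_2)=(7,1): 1·7+4·1=11≤13, 3·7+5·1=26≤26, objective 51.
(x_1,x_2)=(8,0): 1·8+4·0=8≤13, 3·8+5·0=24≤26, objective 48.
(x_1,x_2)=(6,1): 1·6+4·1=10≤13, 3·6+5·1=23≤26, objective 45.
No feasible integer point exceeds 51.

51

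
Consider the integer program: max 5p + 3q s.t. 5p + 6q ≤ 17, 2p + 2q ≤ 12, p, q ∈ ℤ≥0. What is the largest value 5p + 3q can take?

The continuous relaxation peaks at (3.4, 0) with value 17.00; rounding to a feasible lattice point costs some objective.
(p,q)=(3,0): 5·3+6·0=15≤17, 2·3+2·0=6≤12, objective 15.
(p,q)=(2,1): 5·2+6·1=16≤17, 2·2+2·1=6≤12, objective 13.
(p,q)=(2,0): 5·2+6·0=10≤17, 2·2+2·0=4≤12, objective 10.
Maximum is 15 at (p,q)=(3,0).

15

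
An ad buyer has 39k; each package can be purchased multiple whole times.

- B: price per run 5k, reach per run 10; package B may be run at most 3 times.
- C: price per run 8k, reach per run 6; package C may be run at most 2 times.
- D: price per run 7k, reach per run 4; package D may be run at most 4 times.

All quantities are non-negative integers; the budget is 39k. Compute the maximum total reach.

46

3×B, 1×C, and 2×D: price 37 ≤ 39, reach 3·10 + 1·6 + 2·4 = 44.
3×B, 2×C, and 1×D: price 38 ≤ 39, reach 3·10 + 2·6 + 1·4 = 46.
Best is 46.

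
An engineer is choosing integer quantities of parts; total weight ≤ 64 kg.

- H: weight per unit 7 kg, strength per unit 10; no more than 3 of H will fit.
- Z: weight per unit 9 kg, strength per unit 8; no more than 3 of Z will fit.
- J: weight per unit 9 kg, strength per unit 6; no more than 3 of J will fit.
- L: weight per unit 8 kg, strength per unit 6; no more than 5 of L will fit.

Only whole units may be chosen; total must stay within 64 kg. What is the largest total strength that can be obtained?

66

H has the best ratio (10/7); taking only H gives at most 3×10 = 30 (stopped by the supply cap of 3).
Mixing does better — 3×H, 3×Z, and 2×L: weight 64 ≤ 64, strength 3·10 + 3·8 + 2·6 = 66.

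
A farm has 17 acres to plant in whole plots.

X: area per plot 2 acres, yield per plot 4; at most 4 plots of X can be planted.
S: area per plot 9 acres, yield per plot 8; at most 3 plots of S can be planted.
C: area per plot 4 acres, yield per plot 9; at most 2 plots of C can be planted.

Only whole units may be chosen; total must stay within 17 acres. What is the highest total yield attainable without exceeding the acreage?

C has the best ratio (9/4); taking only C gives at most 2×9 = 18 (stopped by the supply cap of 2).
Mixing does better — 4×X and 2×C: area 16 ≤ 17, yield 4·4 + 2·9 = 34.

34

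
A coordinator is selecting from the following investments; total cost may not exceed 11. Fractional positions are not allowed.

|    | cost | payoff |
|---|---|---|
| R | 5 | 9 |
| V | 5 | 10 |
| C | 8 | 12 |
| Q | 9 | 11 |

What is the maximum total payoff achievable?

19

R + V: cost 5 + 5 = 10 ≤ 11, payoff 9 + 10 = 19.
Q: cost 9 ≤ 11, payoff 11.
C: cost 8 ≤ 11, payoff 12.
Best is R and V with total payoff 19.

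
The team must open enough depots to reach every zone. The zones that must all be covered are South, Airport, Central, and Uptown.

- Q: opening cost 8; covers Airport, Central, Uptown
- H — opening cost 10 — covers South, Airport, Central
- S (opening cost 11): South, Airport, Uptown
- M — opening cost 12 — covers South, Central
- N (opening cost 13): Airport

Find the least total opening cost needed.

Choose Q and H: together they cover South, Airport, Central, Uptown — every zone.
Total opening cost: 8 + 10 = 18.
No cover costs less than 18.

18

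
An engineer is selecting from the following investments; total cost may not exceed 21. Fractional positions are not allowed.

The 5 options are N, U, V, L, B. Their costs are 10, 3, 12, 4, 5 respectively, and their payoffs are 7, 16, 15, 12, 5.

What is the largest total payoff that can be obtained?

Treat it as a binary knapsack problem.
Take U, V, and L: cost 3 + 12 + 4 = 19 ≤ 21, payoff 16 + 15 + 12 = 43.
No other feasible combination does better.

43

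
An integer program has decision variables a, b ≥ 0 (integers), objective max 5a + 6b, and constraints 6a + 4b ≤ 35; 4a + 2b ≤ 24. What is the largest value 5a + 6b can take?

(a,b)=(0,8): 6·0+4·8=32≤35, 4·0+2·8=16≤24, objective 48.
(a,b)=(1,7): 6·1+4·7=34≤35, 4·1+2·7=18≤24, objective 47.
(a,b)=(0,7): 6·0+4·7=28≤35, 4·0+2·7=14≤24, objective 42.
The best lattice point is (0,8), giving 48.

48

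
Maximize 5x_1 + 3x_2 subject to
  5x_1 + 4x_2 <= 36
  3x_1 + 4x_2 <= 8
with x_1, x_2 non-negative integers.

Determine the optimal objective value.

10

Relaxing integrality, the LP optimum is 13.33 at (x_1,x_2) = (2.67, 0), which is not an integer point.
(x_1,x_2)=(2,0): 5·2+4·0=10≤36, 3·2+4·0=6≤8, objective 10.
(x_1,x_2)=(1,1): 5·1+4·1=9≤36, 3·1+4·1=7≤8, objective 8.
(x_1,x_2)=(1,0): 5·1+4·0=5≤36, 3·1+4·0=3≤8, objective 5.
Maximum is 10 at (x_1,x_2)=(2,0).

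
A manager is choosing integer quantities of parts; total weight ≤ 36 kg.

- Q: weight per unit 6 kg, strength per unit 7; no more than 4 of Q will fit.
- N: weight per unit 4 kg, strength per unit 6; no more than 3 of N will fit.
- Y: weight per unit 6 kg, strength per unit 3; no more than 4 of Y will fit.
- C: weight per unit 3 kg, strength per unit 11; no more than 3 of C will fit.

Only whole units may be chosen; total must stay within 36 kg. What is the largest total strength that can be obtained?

66

2×Q, 3×N, and 3×C: weight 33 ≤ 36, strength 2·7 + 3·6 + 3·11 = 65.
3×Q, 2×N, and 3×C: weight 35 ≤ 36, strength 3·7 + 2·6 + 3·11 = 66.
Best is 66.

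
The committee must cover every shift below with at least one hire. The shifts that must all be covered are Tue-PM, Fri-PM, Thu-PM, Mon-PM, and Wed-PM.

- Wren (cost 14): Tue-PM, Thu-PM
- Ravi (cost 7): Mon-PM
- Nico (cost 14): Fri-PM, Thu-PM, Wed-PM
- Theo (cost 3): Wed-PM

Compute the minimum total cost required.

35

The greedy cost-per-new-shift heuristic would pick Theo, Wren, Ravi, and Nico for 38, but a cheaper cover exists.
Choose Wren, Ravi, and Nico: together they cover Tue-PM, Fri-PM, Thu-PM, Mon-PM, Wed-PM — every shift.
Total cost: 14 + 7 + 14 = 35.
No cover costs less than 35.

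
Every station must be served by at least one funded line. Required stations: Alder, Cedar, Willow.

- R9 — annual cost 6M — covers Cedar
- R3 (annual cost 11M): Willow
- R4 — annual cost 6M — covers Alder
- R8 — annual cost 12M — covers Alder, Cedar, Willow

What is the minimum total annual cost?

R8 alone covers Alder, Cedar, Willow — every station.
Total annual cost: 12.
No cover costs less than 12.

12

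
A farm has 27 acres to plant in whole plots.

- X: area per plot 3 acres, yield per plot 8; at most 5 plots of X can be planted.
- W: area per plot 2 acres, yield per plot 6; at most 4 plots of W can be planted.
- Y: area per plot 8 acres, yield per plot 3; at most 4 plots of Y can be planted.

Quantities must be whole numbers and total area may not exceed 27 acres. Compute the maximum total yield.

This is a bounded integer knapsack.
W has the best ratio (6/2); taking only W gives at most 4×6 = 24 (stopped by the supply cap of 4).
Mixing does better — 5×X and 4×W: area 23 ≤ 27, yield 5·8 + 4·6 = 64.

64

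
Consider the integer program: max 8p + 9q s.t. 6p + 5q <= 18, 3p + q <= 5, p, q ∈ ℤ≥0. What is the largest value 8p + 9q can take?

27

(p,q)=(0,3): 6·0+5·3=15≤18, 3·0+1·3=3≤5, objective 27.
(p,q)=(1,2): 6·1+5·2=16≤18, 3·1+1·2=5≤5, objective 26.
(p,q)=(0,2): 6·0+5·2=10≤18, 3·0+1·2=2≤5, objective 18.
No feasible integer point exceeds 27.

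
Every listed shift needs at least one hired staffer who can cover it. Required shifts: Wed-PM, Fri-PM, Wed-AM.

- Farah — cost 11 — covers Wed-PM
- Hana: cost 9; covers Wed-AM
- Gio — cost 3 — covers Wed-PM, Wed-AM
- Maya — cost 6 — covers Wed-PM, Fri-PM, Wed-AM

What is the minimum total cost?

The greedy cost-per-new-shift heuristic would pick Gio and Maya for 9, but a cheaper cover exists.
Maya alone covers Wed-PM, Fri-PM, Wed-AM — every shift.
Total cost: 6.
No cover costs less than 6.

6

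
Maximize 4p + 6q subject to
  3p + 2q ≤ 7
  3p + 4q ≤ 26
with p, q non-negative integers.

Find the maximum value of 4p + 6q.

(p,q)=(0,3): 3·0+2·3=6≤7, 3·0+4·3=12≤26, objective 18.
(p,q)=(1,2): 3·1+2·2=7≤7, 3·1+4·2=11≤26, objective 16.
Maximum is 18 at (p,q)=(0,3).

18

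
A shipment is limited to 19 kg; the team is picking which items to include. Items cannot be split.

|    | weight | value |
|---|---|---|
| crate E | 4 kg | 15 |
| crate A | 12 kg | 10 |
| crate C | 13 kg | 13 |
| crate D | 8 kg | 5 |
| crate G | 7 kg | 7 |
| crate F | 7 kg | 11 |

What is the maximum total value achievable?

Treat it as a binary knapsack problem.
crate E + crate G + crate F: weight 4 + 7 + 7 = 18 ≤ 19, value 15 + 7 + 11 = 33.
crate E + crate D + crate F: weight 4 + 8 + 7 = 19 ≤ 19, value 15 + 5 + 11 = 31.
Best is crate E, crate G, and crate F with total value 33.

33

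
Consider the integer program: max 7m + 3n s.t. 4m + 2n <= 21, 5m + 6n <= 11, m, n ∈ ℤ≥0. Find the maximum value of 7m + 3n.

14

Relaxing integrality, the LP optimum is 15.40 at (m,n) = (2.2, 0), which is not an integer point.
(m,n)=(2,0): 4·2+2·0=8≤21, 5·2+6·0=10≤11, objective 14.
(m,n)=(1,1): 4·1+2·1=6≤21, 5·1+6·1=11≤11, objective 10.
(m,n)=(1,0): 4·1+2·0=4≤21, 5·1+6·0=5≤11, objective 7.
No feasible integer point exceeds 14.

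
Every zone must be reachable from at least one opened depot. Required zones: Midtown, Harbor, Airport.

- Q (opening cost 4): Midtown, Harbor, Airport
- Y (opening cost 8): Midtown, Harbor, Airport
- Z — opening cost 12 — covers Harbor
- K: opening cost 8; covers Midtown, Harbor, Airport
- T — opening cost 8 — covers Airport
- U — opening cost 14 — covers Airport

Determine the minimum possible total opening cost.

Q alone covers Midtown, Harbor, Airport — every zone.
Total opening cost: 4.
No cover costs less than 4.

4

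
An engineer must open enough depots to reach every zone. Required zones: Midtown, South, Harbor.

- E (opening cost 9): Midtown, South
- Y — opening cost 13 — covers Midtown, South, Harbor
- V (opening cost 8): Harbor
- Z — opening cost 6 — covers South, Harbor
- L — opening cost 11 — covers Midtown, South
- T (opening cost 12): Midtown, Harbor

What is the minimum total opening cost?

The greedy cost-per-new-zone heuristic would pick Z and E for 15, but a cheaper cover exists.
Y alone covers Midtown, South, Harbor — every zone.
Total opening cost: 13.
No cover costs less than 13.

13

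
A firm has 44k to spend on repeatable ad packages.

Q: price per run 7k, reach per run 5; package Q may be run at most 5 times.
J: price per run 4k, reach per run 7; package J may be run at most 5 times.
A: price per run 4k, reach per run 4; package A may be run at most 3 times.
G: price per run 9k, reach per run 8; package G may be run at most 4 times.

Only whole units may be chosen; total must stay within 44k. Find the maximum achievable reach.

This is a bounded integer knapsack.
5×J, 1×A, and 2×G: price 42 ≤ 44, reach 5·7 + 1·4 + 2·8 = 55.
1×Q, 5×J, 2×A, and 1×G: price 44 ≤ 44, reach 1·5 + 5·7 + 2·4 + 1·8 = 56.
Best is 56.

56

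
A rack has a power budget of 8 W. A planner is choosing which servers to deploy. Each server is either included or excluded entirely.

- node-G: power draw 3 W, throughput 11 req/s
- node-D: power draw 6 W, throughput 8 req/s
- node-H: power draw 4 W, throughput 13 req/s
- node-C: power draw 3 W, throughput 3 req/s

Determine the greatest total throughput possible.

Treat it as a binary knapsack problem.
Take node-G and node-H: power draw 3 + 4 = 7 ≤ 8, throughput 11 + 13 = 24.
No other feasible combination does better.

24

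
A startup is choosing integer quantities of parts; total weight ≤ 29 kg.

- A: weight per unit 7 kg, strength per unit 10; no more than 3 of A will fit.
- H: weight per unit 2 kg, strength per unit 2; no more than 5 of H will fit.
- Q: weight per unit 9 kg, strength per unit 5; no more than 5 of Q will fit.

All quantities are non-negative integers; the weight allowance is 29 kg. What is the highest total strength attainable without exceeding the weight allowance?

A has the best ratio (10/7); taking only A gives at most 3×10 = 30 (stopped by the supply cap of 3).
Mixing does better — 3×A and 4×H: weight 29 ≤ 29, strength 3·10 + 4·2 = 38.

38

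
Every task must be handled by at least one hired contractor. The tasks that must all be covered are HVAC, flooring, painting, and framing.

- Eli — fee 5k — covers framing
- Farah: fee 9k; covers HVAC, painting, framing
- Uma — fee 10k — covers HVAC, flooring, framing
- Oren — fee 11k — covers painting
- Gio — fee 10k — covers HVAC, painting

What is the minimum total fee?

19

Choose Farah and Uma: together they cover HVAC, flooring, painting, framing — every task.
Total fee: 9 + 10 = 19.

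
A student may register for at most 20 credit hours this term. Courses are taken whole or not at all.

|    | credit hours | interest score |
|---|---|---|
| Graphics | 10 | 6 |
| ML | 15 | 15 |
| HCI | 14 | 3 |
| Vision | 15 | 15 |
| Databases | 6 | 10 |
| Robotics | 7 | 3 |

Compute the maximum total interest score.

16

Allowing fractional choices, the relaxed optimum would be about 24.0, but courses are indivisible.
ML: credit hours 15 ≤ 20, interest score 15.
Graphics + Databases: credit hours 10 + 6 = 16 ≤ 20, interest score 6 + 10 = 16.
Best is Graphics and Databases with total interest score 16.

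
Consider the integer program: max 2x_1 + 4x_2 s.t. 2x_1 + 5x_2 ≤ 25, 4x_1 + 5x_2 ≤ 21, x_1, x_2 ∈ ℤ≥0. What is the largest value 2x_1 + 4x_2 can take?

(x_1,x_2)=(0,4): 2·0+5·4=20≤25, 4·0+5·4=20≤21, objective 16.
(x_1,x_2)=(1,3): 2·1+5·3=17≤25, 4·1+5·3=19≤21, objective 14.
(x_1,x_2)=(0,3): 2·0+5·3=15≤25, 4·0+5·3=15≤21, objective 12.
Maximum is 16 at (x_1,x_2)=(0,4).

16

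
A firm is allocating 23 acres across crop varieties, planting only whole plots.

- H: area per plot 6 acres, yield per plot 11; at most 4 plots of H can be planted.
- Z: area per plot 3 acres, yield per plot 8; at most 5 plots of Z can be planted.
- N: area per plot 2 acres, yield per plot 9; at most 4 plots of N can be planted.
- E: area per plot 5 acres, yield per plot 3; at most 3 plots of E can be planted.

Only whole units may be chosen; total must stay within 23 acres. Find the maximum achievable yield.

This is a bounded integer knapsack.
N has the best ratio (9/2); taking only N gives at most 4×9 = 36 (stopped by the supply cap of 4).
Mixing does better — 5×Z and 4×N: area 23 ≤ 23, yield 5·8 + 4·9 = 76.

76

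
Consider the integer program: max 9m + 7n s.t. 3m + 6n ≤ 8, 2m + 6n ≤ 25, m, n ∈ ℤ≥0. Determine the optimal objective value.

The continuous relaxation peaks at (2.67, 0) with value 24.00; rounding to a feasible lattice point costs some objective.
(m,n)=(2,0): 3·2+6·0=6≤8, 2·2+6·0=4≤25, objective 18.
(m,n)=(1,0): 3·1+6·0=3≤8, 2·1+6·0=2≤25, objective 9.
Maximum is 18 at (m,n)=(2,0).

18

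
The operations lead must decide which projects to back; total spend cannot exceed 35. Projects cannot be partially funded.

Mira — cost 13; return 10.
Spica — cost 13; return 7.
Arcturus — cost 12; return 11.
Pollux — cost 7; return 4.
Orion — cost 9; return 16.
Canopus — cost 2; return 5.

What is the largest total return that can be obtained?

37

Allowing fractional choices, the relaxed optimum would be about 41.2, but projects are indivisible.
Mira + Pollux + Orion + Canopus: cost 13 + 7 + 9 + 2 = 31 ≤ 35, return 10 + 4 + 16 + 5 = 35.
Arcturus + Pollux + Orion + Canopus: cost 12 + 7 + 9 + 2 = 30 ≤ 35, return 11 + 4 + 16 + 5 = 36.
Mira + Arcturus + Orion: cost 13 + 12 + 9 = 34 ≤ 35, return 10 + 11 + 16 = 37.
Best is Mira, Arcturus, and Orion with total return 37.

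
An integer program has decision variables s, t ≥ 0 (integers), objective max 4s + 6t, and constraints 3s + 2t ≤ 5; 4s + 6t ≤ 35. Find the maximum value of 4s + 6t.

12

The continuous relaxation peaks at (0, 2.5) with value 15.00; rounding to a feasible lattice point costs some objective.
(s,t)=(0,2): 3·0+2·2=4≤5, 4·0+6·2=12≤35, objective 12.
(s,t)=(1,1): 3·1+2·1=5≤5, 4·1+6·1=10≤35, objective 10.
(s,t)=(0,1): 3·0+2·1=2≤5, 4·0+6·1=6≤35, objective 6.
No feasible integer point exceeds 12.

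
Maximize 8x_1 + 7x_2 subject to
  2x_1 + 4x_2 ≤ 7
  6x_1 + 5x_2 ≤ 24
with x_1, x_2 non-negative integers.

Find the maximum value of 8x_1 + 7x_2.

24

(x_1,x_2)=(3,0) is feasible, giving 24.
(x_1,x_2)=(2,0) is feasible, giving 16.
No feasible integer point exceeds 24.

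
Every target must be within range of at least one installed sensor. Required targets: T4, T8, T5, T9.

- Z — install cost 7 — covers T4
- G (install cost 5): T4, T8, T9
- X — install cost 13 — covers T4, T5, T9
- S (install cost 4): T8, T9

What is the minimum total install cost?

17

The greedy cost-per-new-target heuristic would pick G and X for 18, but a cheaper cover exists.
Choose X and S: together they cover T4, T8, T5, T9 — every target.
Total install cost: 13 + 4 = 17.
No cover costs less than 17.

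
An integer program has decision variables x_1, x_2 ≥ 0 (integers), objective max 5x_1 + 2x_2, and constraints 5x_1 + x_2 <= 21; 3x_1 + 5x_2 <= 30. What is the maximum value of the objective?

23

(x_1,x_2)=(3,4) is feasible, giving 23.
(x_1,x_2)=(3,3) is feasible, giving 21.
(x_1,x_2)=(3,2) is feasible, giving 19.
The best lattice point is (3,4), giving 23.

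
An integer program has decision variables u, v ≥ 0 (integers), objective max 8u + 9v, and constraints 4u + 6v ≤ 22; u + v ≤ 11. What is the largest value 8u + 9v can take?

The continuous relaxation peaks at (5.5, 0) with value 44.00; rounding to a feasible lattice point costs some objective.
(u,v)=(4,1): 4·4+6·1=22≤22, 1·4+1·1=5≤11, objective 41.
(u,v)=(5,0): 4·5+6·0=20≤22, 1·5+1·0=5≤11, objective 40.
(u,v)=(3,1): 4·3+6·1=18≤22, 1·3+1·1=4≤11, objective 33.
(u,v)=(4,0): 4·4+6·0=16≤22, 1·4+1·0=4≤11, objective 32.
The best lattice point is (4,1), giving 41.

41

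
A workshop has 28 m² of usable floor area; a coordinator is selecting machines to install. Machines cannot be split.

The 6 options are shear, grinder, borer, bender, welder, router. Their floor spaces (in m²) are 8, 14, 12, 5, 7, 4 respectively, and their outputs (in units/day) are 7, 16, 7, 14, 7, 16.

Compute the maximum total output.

grinder + bender + router: floor space 14 + 5 + 4 = 23 ≤ 28, output 16 + 14 + 16 = 46.
shear + bender + welder + router: floor space 8 + 5 + 7 + 4 = 24 ≤ 28, output 7 + 14 + 7 + 16 = 44.
Best is grinder, bender, and router with total output 46.

46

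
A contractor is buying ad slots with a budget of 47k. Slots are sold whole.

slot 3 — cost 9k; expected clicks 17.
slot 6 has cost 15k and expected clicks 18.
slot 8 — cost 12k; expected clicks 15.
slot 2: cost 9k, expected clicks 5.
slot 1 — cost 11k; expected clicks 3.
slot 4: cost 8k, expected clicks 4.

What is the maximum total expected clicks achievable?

Allowing fractional choices, the relaxed optimum would be about 56.0, but ad slots are indivisible.
slot 3 + slot 6 + slot 8 + slot 2: cost 9 + 15 + 12 + 9 = 45 ≤ 47, expected clicks 17 + 18 + 15 + 5 = 55.
slot 3 + slot 6 + slot 8 + slot 4: cost 9 + 15 + 12 + 8 = 44 ≤ 47, expected clicks 17 + 18 + 15 + 4 = 54.
Best is slot 3, slot 6, slot 8, and slot 2 with total expected clicks 55.

55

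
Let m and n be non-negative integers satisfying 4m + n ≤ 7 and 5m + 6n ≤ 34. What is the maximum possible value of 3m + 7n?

The continuous relaxation peaks at (0, 5.67) with value 39.67; rounding to a feasible lattice point costs some objective.
(m,n)=(0,5): 4·0+1·5=5≤7, 5·0+6·5=30≤34, objective 35.
(m,n)=(0,4): 4·0+1·4=4≤7, 5·0+6·4=24≤34, objective 28.
No feasible integer point exceeds 35.

35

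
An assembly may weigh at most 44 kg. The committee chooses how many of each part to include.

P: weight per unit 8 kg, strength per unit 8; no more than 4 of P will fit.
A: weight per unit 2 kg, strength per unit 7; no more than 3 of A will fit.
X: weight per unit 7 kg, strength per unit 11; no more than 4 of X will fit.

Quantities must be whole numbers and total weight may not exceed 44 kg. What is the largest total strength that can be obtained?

A has the best ratio (7/2); taking only A gives at most 3×7 = 21 (stopped by the supply cap of 3).
Mixing does better — 1×P, 3×A, and 4×X: weight 42 ≤ 44, strength 1·8 + 3·7 + 4·11 = 73.

73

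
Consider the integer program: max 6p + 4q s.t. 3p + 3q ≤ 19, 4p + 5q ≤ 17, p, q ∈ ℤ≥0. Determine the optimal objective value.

24

(p,q)=(4,0): 3·4+3·0=12≤19, 4·4+5·0=16≤17, objective 24.
(p,q)=(3,1): 3·3+3·1=12≤19, 4·3+5·1=17≤17, objective 22.
(p,q)=(3,0): 3·3+3·0=9≤19, 4·3+5·0=12≤17, objective 18.
Maximum is 24 at (p,q)=(4,0).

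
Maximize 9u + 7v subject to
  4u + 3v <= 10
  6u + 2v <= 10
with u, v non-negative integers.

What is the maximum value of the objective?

23

(u,v)=(1,2): 4·1+3·2=10≤10, 6·1+2·2=10≤10, objective 23.
(u,v)=(0,3): 4·0+3·3=9≤10, 6·0+2·3=6≤10, objective 21.
(u,v)=(1,1): 4·1+3·1=7≤10, 6·1+2·1=8≤10, objective 16.
No feasible integer point exceeds 23.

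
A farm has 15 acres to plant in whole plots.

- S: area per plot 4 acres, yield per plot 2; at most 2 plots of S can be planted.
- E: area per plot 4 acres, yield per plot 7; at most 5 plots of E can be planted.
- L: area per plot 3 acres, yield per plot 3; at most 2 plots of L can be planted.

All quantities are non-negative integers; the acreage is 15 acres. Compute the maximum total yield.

Take 3×E and 1×L: area 15 ≤ 15, yield 3·7 + 1·3 = 24.
No other integer combination yields more.

24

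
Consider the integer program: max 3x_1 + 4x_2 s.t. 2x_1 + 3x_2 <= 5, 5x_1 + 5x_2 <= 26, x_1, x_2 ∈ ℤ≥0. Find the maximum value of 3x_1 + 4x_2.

7

The continuous relaxation peaks at (2.5, 0) with value 7.50; rounding to a feasible lattice point costs some objective.
(x_1,x_2)=(1,1) is feasible, giving 7.
(x_1,x_2)=(2,0) is feasible, giving 6.
The best lattice point is (1,1), giving 7.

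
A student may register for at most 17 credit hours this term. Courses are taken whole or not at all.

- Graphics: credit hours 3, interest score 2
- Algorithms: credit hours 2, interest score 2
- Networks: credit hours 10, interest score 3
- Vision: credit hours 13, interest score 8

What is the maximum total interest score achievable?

This is an integer program with binary decision variables.
Take Algorithms and Vision: credit hours 2 + 13 = 15 ≤ 17, interest score 2 + 8 = 10.
No feasible combination exceeds this.

10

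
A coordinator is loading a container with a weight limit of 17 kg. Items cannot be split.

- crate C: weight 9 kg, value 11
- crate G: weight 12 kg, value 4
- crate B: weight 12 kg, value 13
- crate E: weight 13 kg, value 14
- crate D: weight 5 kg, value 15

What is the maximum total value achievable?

Take crate B and crate D: weight 12 + 5 = 17 ≤ 17, value 13 + 15 = 28.
No other feasible combination does better.

28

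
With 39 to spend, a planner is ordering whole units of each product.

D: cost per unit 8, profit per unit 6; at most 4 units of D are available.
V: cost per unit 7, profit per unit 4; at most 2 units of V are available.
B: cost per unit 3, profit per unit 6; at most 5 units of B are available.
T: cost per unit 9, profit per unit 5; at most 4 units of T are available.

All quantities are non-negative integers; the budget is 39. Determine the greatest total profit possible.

48

B has the best ratio (6/3); taking only B gives at most 5×6 = 30 (stopped by the supply cap of 5).
Mixing does better — 3×D and 5×B: cost 39 ≤ 39, profit 3·6 + 5·6 = 48.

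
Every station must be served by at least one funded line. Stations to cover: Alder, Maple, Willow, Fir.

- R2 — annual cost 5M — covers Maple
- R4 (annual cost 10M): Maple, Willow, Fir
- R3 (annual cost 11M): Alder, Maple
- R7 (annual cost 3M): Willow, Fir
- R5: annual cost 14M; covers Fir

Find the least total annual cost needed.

14

The greedy cost-per-new-station heuristic would pick R7, R2, and R3 for 19, but a cheaper cover exists.
Choose R3 and R7: together they cover Alder, Maple, Willow, Fir — every station.
Total annual cost: 11 + 3 = 14.
No cover costs less than 14.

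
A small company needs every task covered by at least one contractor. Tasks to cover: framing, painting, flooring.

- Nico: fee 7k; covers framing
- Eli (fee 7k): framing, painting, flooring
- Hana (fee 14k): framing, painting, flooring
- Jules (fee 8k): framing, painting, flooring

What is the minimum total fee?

7

This is an integer covering problem.
Eli alone covers framing, painting, flooring — every task.
Total fee: 7.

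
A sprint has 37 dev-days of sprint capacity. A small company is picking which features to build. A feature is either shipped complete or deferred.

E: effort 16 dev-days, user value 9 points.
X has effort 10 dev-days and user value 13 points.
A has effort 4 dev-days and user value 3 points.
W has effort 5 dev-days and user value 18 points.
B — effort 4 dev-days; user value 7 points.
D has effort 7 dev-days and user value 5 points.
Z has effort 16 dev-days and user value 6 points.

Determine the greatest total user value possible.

E + X + W + B: effort 16 + 10 + 5 + 4 = 35 ≤ 37, user value 9 + 13 + 18 + 7 = 47.
X + A + W + B + D: effort 10 + 4 + 5 + 4 + 7 = 30 ≤ 37, user value 13 + 3 + 18 + 7 + 5 = 46.
X + W + B + Z: effort 10 + 5 + 4 + 16 = 35 ≤ 37, user value 13 + 18 + 7 + 6 = 44.
Best is E, X, W, and B with total user value 47.

47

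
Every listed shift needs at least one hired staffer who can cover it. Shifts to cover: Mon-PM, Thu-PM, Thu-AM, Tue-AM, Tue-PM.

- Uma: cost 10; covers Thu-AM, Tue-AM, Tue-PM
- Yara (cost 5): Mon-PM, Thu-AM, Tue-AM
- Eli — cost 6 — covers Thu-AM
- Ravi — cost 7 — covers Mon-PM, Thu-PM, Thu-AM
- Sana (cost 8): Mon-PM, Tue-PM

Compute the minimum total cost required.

17

Choose Uma and Ravi: together they cover Mon-PM, Thu-PM, Thu-AM, Tue-AM, Tue-PM — every shift.
Total cost: 10 + 7 = 17.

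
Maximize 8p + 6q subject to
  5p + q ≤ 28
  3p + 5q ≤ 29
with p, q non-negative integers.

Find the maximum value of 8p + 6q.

52

The continuous relaxation peaks at (5.05, 2.77) with value 57.00; rounding to a feasible lattice point costs some objective.
(p,q)=(5,2): 5·5+1·2=27≤28, 3·5+5·2=25≤29, objective 52.
(p,q)=(4,3): 5·4+1·3=23≤28, 3·4+5·3=27≤29, objective 50.
(p,q)=(5,1): 5·5+1·1=26≤28, 3·5+5·1=20≤29, objective 46.
Maximum is 52 at (p,q)=(5,2).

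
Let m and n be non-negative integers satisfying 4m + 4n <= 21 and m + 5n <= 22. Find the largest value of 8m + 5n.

The continuous relaxation peaks at (5.25, 0) with value 42.00; rounding to a feasible lattice point costs some objective.
(m,n)=(5,0): 4·5+4·0=20≤21, 1·5+5·0=5≤22, objective 40.
(m,n)=(4,1): 4·4+4·1=20≤21, 1·4+5·1=9≤22, objective 37.
Maximum is 40 at (m,n)=(5,0).

40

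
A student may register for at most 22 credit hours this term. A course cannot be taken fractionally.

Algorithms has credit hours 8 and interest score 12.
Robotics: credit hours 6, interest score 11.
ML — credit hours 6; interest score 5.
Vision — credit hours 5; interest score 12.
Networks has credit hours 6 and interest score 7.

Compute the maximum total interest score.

35

This is an integer program with binary decision variables.
Algorithms + Robotics + Vision: credit hours 8 + 6 + 5 = 19 ≤ 22, interest score 12 + 11 + 12 = 35.
Robotics + Vision + Networks: credit hours 6 + 5 + 6 = 17 ≤ 22, interest score 11 + 12 + 7 = 30.
Algorithms + Vision + Networks: credit hours 8 + 5 + 6 = 19 ≤ 22, interest score 12 + 12 + 7 = 31.
Best is Algorithms, Robotics, and Vision with total interest score 35.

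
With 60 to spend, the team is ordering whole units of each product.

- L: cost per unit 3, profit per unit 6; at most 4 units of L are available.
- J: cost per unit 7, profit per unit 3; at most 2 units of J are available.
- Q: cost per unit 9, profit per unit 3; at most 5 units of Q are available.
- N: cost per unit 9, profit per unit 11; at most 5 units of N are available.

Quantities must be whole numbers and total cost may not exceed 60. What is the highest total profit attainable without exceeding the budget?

79

L has the best ratio (6/3); taking only L gives at most 4×6 = 24 (stopped by the supply cap of 4).
Mixing does better — 4×L and 5×N: cost 57 ≤ 60, profit 4·6 + 5·11 = 79.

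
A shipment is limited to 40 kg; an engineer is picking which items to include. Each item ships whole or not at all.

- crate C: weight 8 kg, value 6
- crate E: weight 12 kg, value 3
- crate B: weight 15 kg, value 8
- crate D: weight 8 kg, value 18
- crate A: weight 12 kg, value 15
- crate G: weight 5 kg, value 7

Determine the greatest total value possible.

48

crate C + crate D + crate A + crate G: weight 8 + 8 + 12 + 5 = 33 ≤ 40, value 6 + 18 + 15 + 7 = 46.
crate B + crate D + crate A + crate G: weight 15 + 8 + 12 + 5 = 40 ≤ 40, value 8 + 18 + 15 + 7 = 48.
Best is crate B, crate D, crate A, and crate G with total value 48.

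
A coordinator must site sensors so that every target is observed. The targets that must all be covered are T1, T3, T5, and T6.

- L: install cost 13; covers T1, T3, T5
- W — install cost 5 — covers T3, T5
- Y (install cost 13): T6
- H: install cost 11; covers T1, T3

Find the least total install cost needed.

Choose L and Y: together they cover T1, T3, T5, T6 — every target.
Total install cost: 13 + 13 = 26.

26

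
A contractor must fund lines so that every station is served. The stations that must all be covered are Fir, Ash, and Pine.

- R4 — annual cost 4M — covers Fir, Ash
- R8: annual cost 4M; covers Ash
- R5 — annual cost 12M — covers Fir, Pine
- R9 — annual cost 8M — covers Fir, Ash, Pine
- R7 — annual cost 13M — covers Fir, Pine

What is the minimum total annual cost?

8

The greedy cost-per-new-station heuristic would pick R4 and R9 for 12, but a cheaper cover exists.
R9 alone covers Fir, Ash, Pine — every station.
Total annual cost: 8.
No cover costs less than 8.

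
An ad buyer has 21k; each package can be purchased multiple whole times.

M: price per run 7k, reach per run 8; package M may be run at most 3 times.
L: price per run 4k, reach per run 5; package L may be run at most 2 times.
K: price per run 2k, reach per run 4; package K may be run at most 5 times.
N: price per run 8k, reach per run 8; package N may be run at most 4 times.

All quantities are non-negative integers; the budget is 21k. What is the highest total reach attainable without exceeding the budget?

33

K has the best ratio (4/2); taking only K gives at most 5×4 = 20 (stopped by the supply cap of 5).
Mixing does better — 1×M, 1×L, and 5×K: price 21 ≤ 21, reach 1·8 + 1·5 + 5·4 = 33.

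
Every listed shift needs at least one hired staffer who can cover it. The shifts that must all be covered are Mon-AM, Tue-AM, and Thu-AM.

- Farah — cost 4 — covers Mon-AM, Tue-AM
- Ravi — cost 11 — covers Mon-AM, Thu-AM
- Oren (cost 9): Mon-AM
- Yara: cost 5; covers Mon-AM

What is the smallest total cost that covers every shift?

Choose Farah and Ravi: together they cover Mon-AM, Tue-AM, Thu-AM — every shift.
Total cost: 4 + 11 = 15.

15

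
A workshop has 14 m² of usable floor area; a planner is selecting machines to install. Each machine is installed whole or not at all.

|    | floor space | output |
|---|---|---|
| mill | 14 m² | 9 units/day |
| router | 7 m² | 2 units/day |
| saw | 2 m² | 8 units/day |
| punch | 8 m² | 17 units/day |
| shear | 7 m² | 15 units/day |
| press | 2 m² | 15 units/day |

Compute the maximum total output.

40

This is an integer program with binary decision variables.
Allowing fractional choices, the relaxed optimum would be about 44.4, but machines are indivisible.
punch + press: floor space 8 + 2 = 10 ≤ 14, output 17 + 15 = 32.
saw + punch + press: floor space 2 + 8 + 2 = 12 ≤ 14, output 8 + 17 + 15 = 40.
saw + shear + press: floor space 2 + 7 + 2 = 11 ≤ 14, output 8 + 15 + 15 = 38.
Best is saw, punch, and press with total output 40.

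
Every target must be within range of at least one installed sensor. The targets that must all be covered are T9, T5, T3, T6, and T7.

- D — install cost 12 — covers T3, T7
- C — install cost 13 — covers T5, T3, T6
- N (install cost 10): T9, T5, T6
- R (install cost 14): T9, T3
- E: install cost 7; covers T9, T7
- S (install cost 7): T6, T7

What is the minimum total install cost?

The greedy cost-per-new-target heuristic would pick N and D for 22, but a cheaper cover exists.
Choose C and E: together they cover T9, T5, T3, T6, T7 — every target.
Total install cost: 13 + 7 = 20.
No cover costs less than 20.

20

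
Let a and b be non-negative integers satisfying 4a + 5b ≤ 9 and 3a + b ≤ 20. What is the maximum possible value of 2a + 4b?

6

Relaxing integrality, the LP optimum is 7.20 at (a,b) = (0, 1.8), which is not an integer point.
(a,b)=(1,1): 4·1+5·1=9≤9, 3·1+1·1=4≤20, objective 6.
(a,b)=(0,1): 4·0+5·1=5≤9, 3·0+1·1=1≤20, objective 4.
No feasible integer point exceeds 6.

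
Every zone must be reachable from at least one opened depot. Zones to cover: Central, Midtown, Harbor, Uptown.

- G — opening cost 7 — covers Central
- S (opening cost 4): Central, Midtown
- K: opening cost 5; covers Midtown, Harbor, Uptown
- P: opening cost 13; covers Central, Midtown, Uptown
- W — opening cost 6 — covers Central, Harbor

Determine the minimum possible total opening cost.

9

Choose S and K: together they cover Central, Midtown, Harbor, Uptown — every zone.
Total opening cost: 4 + 5 = 9.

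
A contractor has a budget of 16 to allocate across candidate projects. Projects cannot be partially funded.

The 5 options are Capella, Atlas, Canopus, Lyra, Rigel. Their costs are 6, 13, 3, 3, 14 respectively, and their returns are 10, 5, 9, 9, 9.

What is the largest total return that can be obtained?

28

Allowing fractional choices, the relaxed optimum would be about 30.6, but projects are indivisible.
Capella + Canopus: cost 6 + 3 = 9 ≤ 16, return 10 + 9 = 19.
Capella + Canopus + Lyra: cost 6 + 3 + 3 = 12 ≤ 16, return 10 + 9 + 9 = 28.
Best is Capella, Canopus, and Lyra with total return 28.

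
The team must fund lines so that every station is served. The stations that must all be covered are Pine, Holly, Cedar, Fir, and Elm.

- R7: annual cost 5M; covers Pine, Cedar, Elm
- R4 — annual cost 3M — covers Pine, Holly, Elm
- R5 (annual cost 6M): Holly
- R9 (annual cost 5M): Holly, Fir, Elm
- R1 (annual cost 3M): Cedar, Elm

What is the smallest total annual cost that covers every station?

10

The greedy cost-per-new-station heuristic would pick R4, R1, and R9 for 11, but a cheaper cover exists.
Choose R7 and R9: together they cover Pine, Holly, Cedar, Fir, Elm — every station.
Total annual cost: 5 + 5 = 10.
No cover costs less than 10.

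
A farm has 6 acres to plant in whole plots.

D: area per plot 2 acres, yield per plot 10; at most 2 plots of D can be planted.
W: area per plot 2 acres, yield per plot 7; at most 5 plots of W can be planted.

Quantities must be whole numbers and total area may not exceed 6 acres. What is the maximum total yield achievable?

27

2×D and 1×W: area 6 ≤ 6, yield 2·10 + 1·7 = 27.
1×D and 2×W: area 6 ≤ 6, yield 1·10 + 2·7 = 24.
Best is 27.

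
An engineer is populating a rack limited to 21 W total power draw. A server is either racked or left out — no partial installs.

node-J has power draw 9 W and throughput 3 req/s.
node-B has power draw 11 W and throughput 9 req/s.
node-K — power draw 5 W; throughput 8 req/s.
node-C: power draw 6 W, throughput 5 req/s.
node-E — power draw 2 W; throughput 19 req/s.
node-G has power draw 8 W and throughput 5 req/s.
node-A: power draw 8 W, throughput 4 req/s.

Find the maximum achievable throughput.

37

Allowing fractional choices, the relaxed optimum would be about 38.5, but servers are indivisible.
node-K + node-C + node-E + node-G: power draw 5 + 6 + 2 + 8 = 21 ≤ 21, throughput 8 + 5 + 19 + 5 = 37.
node-B + node-K + node-E: power draw 11 + 5 + 2 = 18 ≤ 21, throughput 9 + 8 + 19 = 36.
node-K + node-C + node-E + node-A: power draw 5 + 6 + 2 + 8 = 21 ≤ 21, throughput 8 + 5 + 19 + 4 = 36.
Best is node-K, node-C, node-E, and node-G with total throughput 37.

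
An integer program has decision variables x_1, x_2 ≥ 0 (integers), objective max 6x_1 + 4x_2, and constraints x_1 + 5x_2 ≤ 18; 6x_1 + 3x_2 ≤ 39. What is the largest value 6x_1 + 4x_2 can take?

40

Relaxing integrality, the LP optimum is 41.56 at (x_1,x_2) = (5.22, 2.56), which is not an integer point.
(x_1,x_2)=(6,1): 1·6+5·1=11≤18, 6·6+3·1=39≤39, objective 40.
(x_1,x_2)=(5,2): 1·5+5·2=15≤18, 6·5+3·2=36≤39, objective 38.
No feasible integer point exceeds 40.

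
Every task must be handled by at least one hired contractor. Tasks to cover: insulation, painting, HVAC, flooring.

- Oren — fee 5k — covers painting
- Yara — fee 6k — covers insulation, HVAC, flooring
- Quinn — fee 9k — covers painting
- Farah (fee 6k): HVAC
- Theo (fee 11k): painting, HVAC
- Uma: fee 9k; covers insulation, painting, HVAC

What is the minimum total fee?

Choose Oren and Yara: together they cover insulation, painting, HVAC, flooring — every task.
Total fee: 5 + 6 = 11.
No cover costs less than 11.

11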